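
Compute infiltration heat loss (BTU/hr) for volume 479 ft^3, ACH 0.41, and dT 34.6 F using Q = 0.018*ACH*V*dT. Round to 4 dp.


Q = 0.018 * 0.41 * 479 * 34.6 = 122.3117 BTU/hr

122.3117 BTU/hr


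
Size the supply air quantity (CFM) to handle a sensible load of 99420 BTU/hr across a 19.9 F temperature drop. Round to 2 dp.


CFM = 99420 / (1.08 * 19.9) = 4625.91

4625.91 CFM


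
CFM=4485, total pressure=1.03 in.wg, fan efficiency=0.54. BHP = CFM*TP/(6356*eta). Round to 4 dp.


BHP = 4485 * 1.03 / (6356 * 0.54) = 1.3459 hp

1.3459 hp


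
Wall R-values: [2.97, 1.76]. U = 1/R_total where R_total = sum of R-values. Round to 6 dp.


R_total = 2.97 + 1.76 = 4.73
U = 1/4.73 = 0.211416

0.211416


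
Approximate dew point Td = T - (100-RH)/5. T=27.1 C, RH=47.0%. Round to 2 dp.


Td = 27.1 - (100-47.0)/5 = 16.50 C

16.50 C


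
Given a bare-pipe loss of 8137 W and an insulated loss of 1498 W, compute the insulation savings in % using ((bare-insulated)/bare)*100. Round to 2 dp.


Savings = ((8137-1498)/8137)*100 = 81.59 %

81.59 %


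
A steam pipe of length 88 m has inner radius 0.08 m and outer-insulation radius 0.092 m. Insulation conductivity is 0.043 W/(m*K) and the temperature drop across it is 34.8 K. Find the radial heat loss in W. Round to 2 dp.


Q = 2*pi*0.043*88*34.8/ln(0.092/0.08) = 5919.99 W

5919.99 W


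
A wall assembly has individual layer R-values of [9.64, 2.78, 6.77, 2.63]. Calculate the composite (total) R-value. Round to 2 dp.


R_total = 9.64 + 2.78 + 6.77 + 2.63 = 21.82

21.82


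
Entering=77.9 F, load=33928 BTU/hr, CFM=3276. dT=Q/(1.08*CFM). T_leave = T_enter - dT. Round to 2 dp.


dT = 33928/(1.08*3276) = 9.5894
T_leave = 77.9 - 9.5894 = 68.31 F

68.31 F


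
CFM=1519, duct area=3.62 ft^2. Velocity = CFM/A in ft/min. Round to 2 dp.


V = 1519 / 3.62 = 419.61 ft/min

419.61 ft/min


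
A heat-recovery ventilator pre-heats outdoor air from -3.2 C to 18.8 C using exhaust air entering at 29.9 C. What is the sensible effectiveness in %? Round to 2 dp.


eff = (18.8-(-3.2))/(29.9-(-3.2))*100 = 66.47 %

66.47 %


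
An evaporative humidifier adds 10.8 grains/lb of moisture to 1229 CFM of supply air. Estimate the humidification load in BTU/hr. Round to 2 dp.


Q = 0.68 * 1229 * 10.8 = 9025.78 BTU/hr

9025.78 BTU/hr


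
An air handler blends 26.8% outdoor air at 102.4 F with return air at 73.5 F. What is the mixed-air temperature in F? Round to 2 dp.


T_mix = 73.5 + (26.8/100)*(102.4-73.5) = 81.25 F

81.25 F


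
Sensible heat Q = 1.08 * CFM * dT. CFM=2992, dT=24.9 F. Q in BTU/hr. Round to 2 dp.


Q = 1.08 * 2992 * 24.9 = 80460.86 BTU/hr

80460.86 BTU/hr


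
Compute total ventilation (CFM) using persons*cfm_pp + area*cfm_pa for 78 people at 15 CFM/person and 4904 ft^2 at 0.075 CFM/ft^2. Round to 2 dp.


Total = 78*15 + 4904*0.075 = 1537.80 CFM

1537.80 CFM


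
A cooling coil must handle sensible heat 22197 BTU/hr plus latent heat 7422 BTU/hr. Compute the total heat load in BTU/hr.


Qt = 22197 + 7422 = 29619 BTU/hr

29619 BTU/hr


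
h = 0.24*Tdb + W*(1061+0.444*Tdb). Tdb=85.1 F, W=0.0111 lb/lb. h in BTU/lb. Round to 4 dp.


h = 0.24*85.1 + 0.0111*(1061+0.444*85.1) = 32.6205 BTU/lb

32.6205 BTU/lb


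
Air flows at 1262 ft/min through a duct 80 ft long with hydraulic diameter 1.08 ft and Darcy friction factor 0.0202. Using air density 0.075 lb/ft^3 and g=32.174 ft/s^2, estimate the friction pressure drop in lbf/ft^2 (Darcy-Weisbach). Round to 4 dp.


v_fps = 1262/60 = 21.0333 ft/s
dp = 0.0202*(80/1.08)*0.075*21.0333^2/(2*32.174) = 0.7715 lbf/ft^2

0.7715 lbf/ft^2


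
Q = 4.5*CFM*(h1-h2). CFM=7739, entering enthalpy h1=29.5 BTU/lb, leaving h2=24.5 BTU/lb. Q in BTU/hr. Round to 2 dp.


Q = 4.5 * 7739 * (29.5 - 24.5) = 174127.50 BTU/hr

174127.50 BTU/hr


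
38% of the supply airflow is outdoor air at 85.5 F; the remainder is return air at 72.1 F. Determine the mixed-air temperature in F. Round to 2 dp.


T_mix = 0.38*85.5 + 0.62*72.1 = 77.19 F

77.19 F


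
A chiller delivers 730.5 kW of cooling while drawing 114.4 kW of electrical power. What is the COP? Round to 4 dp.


COP = 730.5 / 114.4 = 6.3855

6.3855


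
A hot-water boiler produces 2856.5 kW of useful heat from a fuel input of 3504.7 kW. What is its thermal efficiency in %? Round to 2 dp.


eta = (2856.5/3504.7)*100 = 81.50 %

81.50 %


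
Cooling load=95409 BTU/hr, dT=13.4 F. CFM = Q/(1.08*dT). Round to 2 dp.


CFM = 95409 / (1.08 * 13.4) = 6592.66

6592.66 CFM


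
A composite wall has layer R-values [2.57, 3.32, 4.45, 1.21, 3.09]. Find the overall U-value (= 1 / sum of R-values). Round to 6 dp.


R_total = 2.57 + 3.32 + 4.45 + 1.21 + 3.09 = 14.64
U = 1/14.64 = 0.068306

0.068306


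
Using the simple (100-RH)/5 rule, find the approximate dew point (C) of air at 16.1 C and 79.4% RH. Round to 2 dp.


Td = 16.1 - (100-79.4)/5 = 11.98 C

11.98 C


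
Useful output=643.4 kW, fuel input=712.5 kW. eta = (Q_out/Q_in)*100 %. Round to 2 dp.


eta = (643.4/712.5)*100 = 90.30 %

90.30 %


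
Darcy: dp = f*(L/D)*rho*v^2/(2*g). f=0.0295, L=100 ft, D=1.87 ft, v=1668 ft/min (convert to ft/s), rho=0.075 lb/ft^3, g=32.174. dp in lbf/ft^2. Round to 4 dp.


v_fps = 1668/60 = 27.8 ft/s
dp = 0.0295*(100/1.87)*0.075*27.8^2/(2*32.174) = 1.4210 lbf/ft^2

1.4210 lbf/ft^2


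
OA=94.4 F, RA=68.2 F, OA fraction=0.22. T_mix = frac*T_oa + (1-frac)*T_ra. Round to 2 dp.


T_mix = 0.22*94.4 + 0.78*68.2 = 73.96 F

73.96 F


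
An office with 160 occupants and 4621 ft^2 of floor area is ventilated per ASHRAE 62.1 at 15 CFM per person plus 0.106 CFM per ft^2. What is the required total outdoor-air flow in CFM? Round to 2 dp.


Total = 160*15 + 4621*0.106 = 2889.83 CFM

2889.83 CFM


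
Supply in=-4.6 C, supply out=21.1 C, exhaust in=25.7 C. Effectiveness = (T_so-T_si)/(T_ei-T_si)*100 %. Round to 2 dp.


eff = (21.1-(-4.6))/(25.7-(-4.6))*100 = 84.82 %

84.82 %


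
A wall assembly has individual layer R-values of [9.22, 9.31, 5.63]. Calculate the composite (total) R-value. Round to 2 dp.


R_total = 9.22 + 9.31 + 5.63 = 24.16

24.16


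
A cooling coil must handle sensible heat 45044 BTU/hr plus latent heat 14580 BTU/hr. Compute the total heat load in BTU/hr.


Qt = 45044 + 14580 = 59624 BTU/hr

59624 BTU/hr


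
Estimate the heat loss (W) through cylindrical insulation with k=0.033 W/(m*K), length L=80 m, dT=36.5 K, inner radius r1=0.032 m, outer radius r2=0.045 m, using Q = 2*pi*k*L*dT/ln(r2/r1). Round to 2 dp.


Q = 2*pi*0.033*80*36.5/ln(0.045/0.032) = 1775.89 W

1775.89 W


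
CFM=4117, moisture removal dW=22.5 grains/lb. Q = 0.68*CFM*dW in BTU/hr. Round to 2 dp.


Q = 0.68 * 4117 * 22.5 = 62990.10 BTU/hr

62990.10 BTU/hr


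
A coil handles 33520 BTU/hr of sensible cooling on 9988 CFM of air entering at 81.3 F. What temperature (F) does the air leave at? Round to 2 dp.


dT = 33520/(1.08*9988) = 3.1074
T_leave = 81.3 - 3.1074 = 78.19 F

78.19 F


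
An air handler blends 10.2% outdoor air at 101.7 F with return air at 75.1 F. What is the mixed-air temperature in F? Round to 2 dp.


T_mix = 75.1 + (10.2/100)*(101.7-75.1) = 77.81 F

77.81 F


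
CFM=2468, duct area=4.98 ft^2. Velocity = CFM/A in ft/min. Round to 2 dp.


V = 2468 / 4.98 = 495.58 ft/min

495.58 ft/min


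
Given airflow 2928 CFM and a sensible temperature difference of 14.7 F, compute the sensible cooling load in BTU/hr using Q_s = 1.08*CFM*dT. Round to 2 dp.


Q = 1.08 * 2928 * 14.7 = 46484.93 BTU/hr

46484.93 BTU/hr


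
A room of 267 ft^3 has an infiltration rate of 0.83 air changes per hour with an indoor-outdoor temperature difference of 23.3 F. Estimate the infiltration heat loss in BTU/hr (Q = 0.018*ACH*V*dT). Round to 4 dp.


Q = 0.018 * 0.83 * 267 * 23.3 = 92.9432 BTU/hr

92.9432 BTU/hr


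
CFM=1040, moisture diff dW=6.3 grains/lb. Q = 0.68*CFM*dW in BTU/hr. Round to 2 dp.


Q = 0.68 * 1040 * 6.3 = 4455.36 BTU/hr

4455.36 BTU/hr


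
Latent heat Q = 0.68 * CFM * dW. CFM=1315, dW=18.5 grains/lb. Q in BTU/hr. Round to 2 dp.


Q = 0.68 * 1315 * 18.5 = 16542.70 BTU/hr

16542.70 BTU/hr


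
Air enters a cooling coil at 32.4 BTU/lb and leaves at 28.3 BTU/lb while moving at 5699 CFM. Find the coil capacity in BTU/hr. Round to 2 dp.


Q = 4.5 * 5699 * (32.4 - 28.3) = 105146.55 BTU/hr

105146.55 BTU/hr


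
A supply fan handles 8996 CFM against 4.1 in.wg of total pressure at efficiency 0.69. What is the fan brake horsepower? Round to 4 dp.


BHP = 8996 * 4.1 / (6356 * 0.69) = 8.4101 hp

8.4101 hp


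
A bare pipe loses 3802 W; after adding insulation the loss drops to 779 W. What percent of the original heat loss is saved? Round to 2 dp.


Savings = ((3802-779)/3802)*100 = 79.51 %

79.51 %


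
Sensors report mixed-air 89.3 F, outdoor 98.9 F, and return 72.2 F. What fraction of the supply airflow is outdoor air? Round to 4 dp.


frac = (89.3 - 72.2) / (98.9 - 72.2) = 0.6404

0.6404


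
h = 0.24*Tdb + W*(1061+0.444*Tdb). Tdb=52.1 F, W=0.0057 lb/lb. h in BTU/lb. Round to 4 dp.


h = 0.24*52.1 + 0.0057*(1061+0.444*52.1) = 18.6836 BTU/lb

18.6836 BTU/lb


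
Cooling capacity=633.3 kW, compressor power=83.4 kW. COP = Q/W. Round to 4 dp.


COP = 633.3 / 83.4 = 7.5935

7.5935


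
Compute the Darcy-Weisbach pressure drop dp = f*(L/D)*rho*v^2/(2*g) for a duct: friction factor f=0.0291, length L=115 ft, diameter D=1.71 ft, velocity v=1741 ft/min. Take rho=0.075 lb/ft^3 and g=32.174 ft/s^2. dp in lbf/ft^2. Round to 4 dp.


v_fps = 1741/60 = 29.0167 ft/s
dp = 0.0291*(115/1.71)*0.075*29.0167^2/(2*32.174) = 1.9205 lbf/ft^2

1.9205 lbf/ft^2


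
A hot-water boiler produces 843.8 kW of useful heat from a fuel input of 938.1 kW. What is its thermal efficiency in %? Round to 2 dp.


eta = (843.8/938.1)*100 = 89.95 %

89.95 %


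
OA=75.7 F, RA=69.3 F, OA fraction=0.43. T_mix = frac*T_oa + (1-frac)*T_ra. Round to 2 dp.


T_mix = 0.43*75.7 + 0.57*69.3 = 72.05 F

72.05 F


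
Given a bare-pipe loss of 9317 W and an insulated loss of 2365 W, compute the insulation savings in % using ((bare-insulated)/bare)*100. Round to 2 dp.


Savings = ((9317-2365)/9317)*100 = 74.62 %

74.62 %


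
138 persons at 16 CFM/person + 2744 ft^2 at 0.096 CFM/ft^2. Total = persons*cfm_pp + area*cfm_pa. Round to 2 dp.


Total = 138*16 + 2744*0.096 = 2471.42 CFM

2471.42 CFM


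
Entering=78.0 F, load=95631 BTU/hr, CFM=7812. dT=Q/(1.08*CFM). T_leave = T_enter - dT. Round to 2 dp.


dT = 95631/(1.08*7812) = 11.3348
T_leave = 78.0 - 11.3348 = 66.67 F

66.67 F


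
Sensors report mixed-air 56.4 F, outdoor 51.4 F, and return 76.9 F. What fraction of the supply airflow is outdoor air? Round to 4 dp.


frac = (56.4 - 76.9) / (51.4 - 76.9) = 0.8039

0.8039


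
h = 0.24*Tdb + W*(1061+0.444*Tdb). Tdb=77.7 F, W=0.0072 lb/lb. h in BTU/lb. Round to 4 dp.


h = 0.24*77.7 + 0.0072*(1061+0.444*77.7) = 26.5356 BTU/lb

26.5356 BTU/lb


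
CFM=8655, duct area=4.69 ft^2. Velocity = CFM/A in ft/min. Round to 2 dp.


V = 8655 / 4.69 = 1845.42 ft/min

1845.42 ft/min


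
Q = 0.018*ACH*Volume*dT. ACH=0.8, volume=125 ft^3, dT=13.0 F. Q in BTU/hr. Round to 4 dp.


Q = 0.018 * 0.8 * 125 * 13.0 = 23.4000 BTU/hr

23.4000 BTU/hr


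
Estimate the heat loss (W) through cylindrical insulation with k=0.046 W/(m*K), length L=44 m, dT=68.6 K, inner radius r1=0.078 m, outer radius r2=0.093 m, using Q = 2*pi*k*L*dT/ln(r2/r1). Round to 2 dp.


Q = 2*pi*0.046*44*68.6/ln(0.093/0.078) = 4959.89 W

4959.89 W


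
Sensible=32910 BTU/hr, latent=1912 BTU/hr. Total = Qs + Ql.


Qt = 32910 + 1912 = 34822 BTU/hr

34822 BTU/hr


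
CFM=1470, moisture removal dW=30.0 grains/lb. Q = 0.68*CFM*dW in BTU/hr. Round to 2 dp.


Q = 0.68 * 1470 * 30.0 = 29988.00 BTU/hr

29988.00 BTU/hr


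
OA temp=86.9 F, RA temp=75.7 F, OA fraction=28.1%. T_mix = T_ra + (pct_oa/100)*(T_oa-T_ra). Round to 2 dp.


T_mix = 75.7 + (28.1/100)*(86.9-75.7) = 78.85 F

78.85 F


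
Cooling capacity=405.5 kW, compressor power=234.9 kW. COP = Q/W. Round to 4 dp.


COP = 405.5 / 234.9 = 1.7263

1.7263


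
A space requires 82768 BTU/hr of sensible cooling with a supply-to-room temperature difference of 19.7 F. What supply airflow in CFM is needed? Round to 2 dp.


CFM = 82768 / (1.08 * 19.7) = 3890.20

3890.20 CFM


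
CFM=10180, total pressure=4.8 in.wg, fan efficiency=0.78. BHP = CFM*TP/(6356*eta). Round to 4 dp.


BHP = 10180 * 4.8 / (6356 * 0.78) = 9.8562 hp

9.8562 hp


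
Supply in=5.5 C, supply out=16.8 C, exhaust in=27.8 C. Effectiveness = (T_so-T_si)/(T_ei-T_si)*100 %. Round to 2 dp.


eff = (16.8-5.5)/(27.8-5.5)*100 = 50.67 %

50.67 %


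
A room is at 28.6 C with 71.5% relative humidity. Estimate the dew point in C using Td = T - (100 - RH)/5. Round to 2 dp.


Td = 28.6 - (100-71.5)/5 = 22.90 C

22.90 C


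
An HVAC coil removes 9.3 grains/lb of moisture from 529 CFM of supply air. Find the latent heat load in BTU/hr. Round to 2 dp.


Q = 0.68 * 529 * 9.3 = 3345.40 BTU/hr

3345.40 BTU/hr


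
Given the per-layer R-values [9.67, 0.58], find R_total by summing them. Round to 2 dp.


R_total = 9.67 + 0.58 = 10.25

10.25


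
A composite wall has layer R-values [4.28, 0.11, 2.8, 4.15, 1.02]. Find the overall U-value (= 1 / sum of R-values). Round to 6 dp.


R_total = 4.28 + 0.11 + 2.8 + 4.15 + 1.02 = 12.36
U = 1/12.36 = 0.080906

0.080906


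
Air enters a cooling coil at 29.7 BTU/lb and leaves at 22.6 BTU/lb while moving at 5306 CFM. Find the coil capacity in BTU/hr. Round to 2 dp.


Q = 4.5 * 5306 * (29.7 - 22.6) = 169526.70 BTU/hr

169526.70 BTU/hr


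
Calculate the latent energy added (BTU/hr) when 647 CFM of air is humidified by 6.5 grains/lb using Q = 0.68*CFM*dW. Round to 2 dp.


Q = 0.68 * 647 * 6.5 = 2859.74 BTU/hr

2859.74 BTU/hr


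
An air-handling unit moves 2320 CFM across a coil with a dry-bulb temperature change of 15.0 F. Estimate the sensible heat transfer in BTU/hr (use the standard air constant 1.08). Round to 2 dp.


Q = 1.08 * 2320 * 15.0 = 37584.00 BTU/hr

37584.00 BTU/hr


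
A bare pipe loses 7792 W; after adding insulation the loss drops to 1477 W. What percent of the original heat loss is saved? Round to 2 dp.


Savings = ((7792-1477)/7792)*100 = 81.04 %

81.04 %


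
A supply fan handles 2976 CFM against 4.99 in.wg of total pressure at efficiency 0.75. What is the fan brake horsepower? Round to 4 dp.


BHP = 2976 * 4.99 / (6356 * 0.75) = 3.1152 hp

3.1152 hp


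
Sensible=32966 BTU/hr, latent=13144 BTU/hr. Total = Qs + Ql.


Qt = 32966 + 13144 = 46110 BTU/hr

46110 BTU/hr


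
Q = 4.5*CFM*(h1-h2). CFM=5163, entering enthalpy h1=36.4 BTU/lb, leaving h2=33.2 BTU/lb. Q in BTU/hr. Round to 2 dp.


Q = 4.5 * 5163 * (36.4 - 33.2) = 74347.20 BTU/hr

74347.20 BTU/hr


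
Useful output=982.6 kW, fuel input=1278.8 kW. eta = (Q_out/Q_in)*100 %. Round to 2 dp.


eta = (982.6/1278.8)*100 = 76.84 %

76.84 %


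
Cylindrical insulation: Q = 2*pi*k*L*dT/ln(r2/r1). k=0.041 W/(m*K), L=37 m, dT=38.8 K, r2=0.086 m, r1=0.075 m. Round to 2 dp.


Q = 2*pi*0.041*37*38.8/ln(0.086/0.075) = 2702.24 W

2702.24 W


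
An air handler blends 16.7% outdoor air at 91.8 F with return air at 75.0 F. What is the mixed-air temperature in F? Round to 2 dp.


T_mix = 75.0 + (16.7/100)*(91.8-75.0) = 77.81 F

77.81 F


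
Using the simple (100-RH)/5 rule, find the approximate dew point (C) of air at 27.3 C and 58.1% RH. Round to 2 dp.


Td = 27.3 - (100-58.1)/5 = 18.92 C

18.92 C


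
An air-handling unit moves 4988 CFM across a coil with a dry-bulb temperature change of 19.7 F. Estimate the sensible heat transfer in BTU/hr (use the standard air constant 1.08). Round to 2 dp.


Q = 1.08 * 4988 * 19.7 = 106124.69 BTU/hr

106124.69 BTU/hr


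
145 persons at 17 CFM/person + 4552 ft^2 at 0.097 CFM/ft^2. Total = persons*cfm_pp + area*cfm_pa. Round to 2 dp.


Total = 145*17 + 4552*0.097 = 2906.54 CFM

2906.54 CFM


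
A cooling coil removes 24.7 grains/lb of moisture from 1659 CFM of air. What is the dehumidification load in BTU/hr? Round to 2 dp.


Q = 0.68 * 1659 * 24.7 = 27864.56 BTU/hr

27864.56 BTU/hr


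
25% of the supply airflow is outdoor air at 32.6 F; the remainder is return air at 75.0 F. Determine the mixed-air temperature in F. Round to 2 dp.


T_mix = 0.25*32.6 + 0.75*75.0 = 64.40 F

64.40 F


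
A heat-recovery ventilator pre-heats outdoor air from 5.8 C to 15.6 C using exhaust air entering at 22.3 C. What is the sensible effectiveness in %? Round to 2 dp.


eff = (15.6-5.8)/(22.3-5.8)*100 = 59.39 %

59.39 %


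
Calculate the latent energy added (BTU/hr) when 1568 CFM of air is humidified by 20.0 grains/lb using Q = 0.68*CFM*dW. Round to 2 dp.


Q = 0.68 * 1568 * 20.0 = 21324.80 BTU/hr

21324.80 BTU/hr


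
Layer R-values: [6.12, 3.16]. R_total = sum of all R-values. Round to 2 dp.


R_total = 6.12 + 3.16 = 9.28

9.28


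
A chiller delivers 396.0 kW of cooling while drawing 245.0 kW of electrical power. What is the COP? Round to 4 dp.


COP = 396.0 / 245.0 = 1.6163

1.6163


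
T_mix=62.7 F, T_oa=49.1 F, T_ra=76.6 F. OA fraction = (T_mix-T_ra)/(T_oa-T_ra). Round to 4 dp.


frac = (62.7 - 76.6) / (49.1 - 76.6) = 0.5055

0.5055


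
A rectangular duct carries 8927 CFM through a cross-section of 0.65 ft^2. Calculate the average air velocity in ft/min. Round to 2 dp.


V = 8927 / 0.65 = 13733.85 ft/min

13733.85 ft/min


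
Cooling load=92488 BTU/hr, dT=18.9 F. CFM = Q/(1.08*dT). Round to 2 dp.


CFM = 92488 / (1.08 * 18.9) = 4531.06

4531.06 CFM


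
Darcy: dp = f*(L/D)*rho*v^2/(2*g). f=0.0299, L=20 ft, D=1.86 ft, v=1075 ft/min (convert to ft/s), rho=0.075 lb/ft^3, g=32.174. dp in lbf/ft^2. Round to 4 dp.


v_fps = 1075/60 = 17.9167 ft/s
dp = 0.0299*(20/1.86)*0.075*17.9167^2/(2*32.174) = 0.1203 lbf/ft^2

0.1203 lbf/ft^2


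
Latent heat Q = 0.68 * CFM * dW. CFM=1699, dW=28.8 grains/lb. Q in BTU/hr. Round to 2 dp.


Q = 0.68 * 1699 * 28.8 = 33273.22 BTU/hr

33273.22 BTU/hr


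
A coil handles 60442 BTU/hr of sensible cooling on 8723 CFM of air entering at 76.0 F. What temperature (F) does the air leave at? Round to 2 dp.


dT = 60442/(1.08*8723) = 6.4158
T_leave = 76.0 - 6.4158 = 69.58 F

69.58 F


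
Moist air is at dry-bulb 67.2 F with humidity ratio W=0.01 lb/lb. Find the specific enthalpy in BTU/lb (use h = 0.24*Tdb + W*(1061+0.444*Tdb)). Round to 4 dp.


h = 0.24*67.2 + 0.01*(1061+0.444*67.2) = 27.0364 BTU/lb

27.0364 BTU/lb


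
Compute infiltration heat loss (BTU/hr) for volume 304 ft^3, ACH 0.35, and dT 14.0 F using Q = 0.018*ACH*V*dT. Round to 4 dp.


Q = 0.018 * 0.35 * 304 * 14.0 = 26.8128 BTU/hr

26.8128 BTU/hr


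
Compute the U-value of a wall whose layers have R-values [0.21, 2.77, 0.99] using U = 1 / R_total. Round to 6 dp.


R_total = 0.21 + 2.77 + 0.99 = 3.97
U = 1/3.97 = 0.251889

0.251889


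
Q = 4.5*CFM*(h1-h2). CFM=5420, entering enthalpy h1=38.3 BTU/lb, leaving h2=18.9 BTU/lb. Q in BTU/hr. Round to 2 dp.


Q = 4.5 * 5420 * (38.3 - 18.9) = 473166.00 BTU/hr

473166.00 BTU/hr


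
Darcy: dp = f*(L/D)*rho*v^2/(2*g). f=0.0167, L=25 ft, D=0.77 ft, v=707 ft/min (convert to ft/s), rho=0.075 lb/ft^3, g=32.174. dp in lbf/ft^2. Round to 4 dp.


v_fps = 707/60 = 11.7833 ft/s
dp = 0.0167*(25/0.77)*0.075*11.7833^2/(2*32.174) = 0.0877 lbf/ft^2

0.0877 lbf/ft^2


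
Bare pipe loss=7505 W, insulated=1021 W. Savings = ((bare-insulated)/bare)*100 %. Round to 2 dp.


Savings = ((7505-1021)/7505)*100 = 86.40 %

86.40 %


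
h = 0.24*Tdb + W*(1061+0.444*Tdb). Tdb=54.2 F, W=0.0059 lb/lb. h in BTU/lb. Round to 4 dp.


h = 0.24*54.2 + 0.0059*(1061+0.444*54.2) = 19.4099 BTU/lb

19.4099 BTU/lb


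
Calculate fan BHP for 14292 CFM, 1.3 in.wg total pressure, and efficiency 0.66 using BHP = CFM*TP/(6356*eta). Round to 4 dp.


BHP = 14292 * 1.3 / (6356 * 0.66) = 4.4290 hp

4.4290 hp


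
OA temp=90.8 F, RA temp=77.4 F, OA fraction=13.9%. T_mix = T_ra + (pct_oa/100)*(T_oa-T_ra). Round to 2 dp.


T_mix = 77.4 + (13.9/100)*(90.8-77.4) = 79.26 F

79.26 F


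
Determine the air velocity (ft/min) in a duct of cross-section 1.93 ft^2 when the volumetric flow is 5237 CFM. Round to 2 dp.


V = 5237 / 1.93 = 2713.47 ft/min

2713.47 ft/min


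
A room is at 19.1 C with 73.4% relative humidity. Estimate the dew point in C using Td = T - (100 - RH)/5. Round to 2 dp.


Td = 19.1 - (100-73.4)/5 = 13.78 C

13.78 C


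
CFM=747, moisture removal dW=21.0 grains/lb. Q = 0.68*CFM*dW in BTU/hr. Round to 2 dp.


Q = 0.68 * 747 * 21.0 = 10667.16 BTU/hr

10667.16 BTU/hr


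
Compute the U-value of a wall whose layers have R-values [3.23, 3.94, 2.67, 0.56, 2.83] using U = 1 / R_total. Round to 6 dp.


R_total = 3.23 + 3.94 + 2.67 + 0.56 + 2.83 = 13.23
U = 1/13.23 = 0.075586

0.075586


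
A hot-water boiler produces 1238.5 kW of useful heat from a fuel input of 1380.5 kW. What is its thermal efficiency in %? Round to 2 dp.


eta = (1238.5/1380.5)*100 = 89.71 %

89.71 %


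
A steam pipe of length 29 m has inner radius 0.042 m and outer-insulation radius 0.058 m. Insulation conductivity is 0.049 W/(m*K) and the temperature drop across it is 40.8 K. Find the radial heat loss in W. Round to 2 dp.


Q = 2*pi*0.049*29*40.8/ln(0.058/0.042) = 1128.59 W

1128.59 W


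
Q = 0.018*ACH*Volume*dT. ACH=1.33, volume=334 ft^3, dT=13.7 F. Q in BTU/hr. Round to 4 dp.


Q = 0.018 * 1.33 * 334 * 13.7 = 109.5447 BTU/hr

109.5447 BTU/hr


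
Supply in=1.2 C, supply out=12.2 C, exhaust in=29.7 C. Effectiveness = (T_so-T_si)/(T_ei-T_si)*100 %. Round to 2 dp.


eff = (12.2-1.2)/(29.7-1.2)*100 = 38.60 %

38.60 %


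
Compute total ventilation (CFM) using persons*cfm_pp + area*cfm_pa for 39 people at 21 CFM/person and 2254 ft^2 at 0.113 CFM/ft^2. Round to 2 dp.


Total = 39*21 + 2254*0.113 = 1073.70 CFM

1073.70 CFM


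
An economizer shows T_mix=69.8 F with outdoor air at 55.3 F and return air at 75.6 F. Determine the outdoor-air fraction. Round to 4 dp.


frac = (69.8 - 75.6) / (55.3 - 75.6) = 0.2857

0.2857


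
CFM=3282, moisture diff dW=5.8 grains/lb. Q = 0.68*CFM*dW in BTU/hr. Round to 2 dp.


Q = 0.68 * 3282 * 5.8 = 12944.21 BTU/hr

12944.21 BTU/hr


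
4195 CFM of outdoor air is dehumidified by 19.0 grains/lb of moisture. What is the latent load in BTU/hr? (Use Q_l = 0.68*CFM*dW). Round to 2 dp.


Q = 0.68 * 4195 * 19.0 = 54199.40 BTU/hr

54199.40 BTU/hr


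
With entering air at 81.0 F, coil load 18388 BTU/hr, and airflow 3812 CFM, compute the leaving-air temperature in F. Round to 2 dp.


dT = 18388/(1.08*3812) = 4.4664
T_leave = 81.0 - 4.4664 = 76.53 F

76.53 F


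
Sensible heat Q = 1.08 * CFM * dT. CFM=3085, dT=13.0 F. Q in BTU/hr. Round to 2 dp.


Q = 1.08 * 3085 * 13.0 = 43313.40 BTU/hr

43313.40 BTU/hr


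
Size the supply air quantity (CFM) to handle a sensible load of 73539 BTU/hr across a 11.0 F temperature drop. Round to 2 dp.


CFM = 73539 / (1.08 * 11.0) = 6190.15

6190.15 CFM


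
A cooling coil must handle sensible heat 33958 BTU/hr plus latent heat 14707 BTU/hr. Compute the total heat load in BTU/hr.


Qt = 33958 + 14707 = 48665 BTU/hr

48665 BTU/hr


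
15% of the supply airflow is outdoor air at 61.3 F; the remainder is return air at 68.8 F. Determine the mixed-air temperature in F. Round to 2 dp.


T_mix = 0.15*61.3 + 0.85*68.8 = 67.68 F

67.68 F


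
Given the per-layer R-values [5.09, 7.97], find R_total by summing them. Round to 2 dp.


R_total = 5.09 + 7.97 = 13.06

13.06


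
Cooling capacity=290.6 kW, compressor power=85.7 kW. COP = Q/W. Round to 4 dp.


COP = 290.6 / 85.7 = 3.3909

3.3909


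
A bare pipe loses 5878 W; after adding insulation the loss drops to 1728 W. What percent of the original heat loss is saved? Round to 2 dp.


Savings = ((5878-1728)/5878)*100 = 70.60 %

70.60 %


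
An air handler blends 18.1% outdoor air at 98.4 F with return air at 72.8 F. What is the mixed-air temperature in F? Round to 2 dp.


T_mix = 72.8 + (18.1/100)*(98.4-72.8) = 77.43 F

77.43 F


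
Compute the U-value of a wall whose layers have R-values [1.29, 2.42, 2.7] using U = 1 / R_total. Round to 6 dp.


R_total = 1.29 + 2.42 + 2.7 = 6.41
U = 1/6.41 = 0.156006

0.156006


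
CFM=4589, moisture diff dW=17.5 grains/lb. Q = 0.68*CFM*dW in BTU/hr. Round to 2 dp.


Q = 0.68 * 4589 * 17.5 = 54609.10 BTU/hr

54609.10 BTU/hr


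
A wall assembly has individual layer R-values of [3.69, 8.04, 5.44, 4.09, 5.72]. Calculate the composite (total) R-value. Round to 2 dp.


R_total = 3.69 + 8.04 + 5.44 + 4.09 + 5.72 = 26.98

26.98


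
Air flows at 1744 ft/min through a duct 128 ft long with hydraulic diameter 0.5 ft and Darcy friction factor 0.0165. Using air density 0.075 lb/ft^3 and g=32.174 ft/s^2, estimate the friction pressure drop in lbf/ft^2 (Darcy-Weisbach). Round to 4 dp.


v_fps = 1744/60 = 29.0667 ft/s
dp = 0.0165*(128/0.5)*0.075*29.0667^2/(2*32.174) = 4.1595 lbf/ft^2

4.1595 lbf/ft^2


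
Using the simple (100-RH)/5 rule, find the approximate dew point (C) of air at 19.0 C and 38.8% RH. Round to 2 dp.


Td = 19.0 - (100-38.8)/5 = 6.76 C

6.76 C


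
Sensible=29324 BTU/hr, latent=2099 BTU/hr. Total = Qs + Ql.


Qt = 29324 + 2099 = 31423 BTU/hr

31423 BTU/hr


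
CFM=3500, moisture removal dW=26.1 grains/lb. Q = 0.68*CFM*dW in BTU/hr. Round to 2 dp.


Q = 0.68 * 3500 * 26.1 = 62118.00 BTU/hr

62118.00 BTU/hr


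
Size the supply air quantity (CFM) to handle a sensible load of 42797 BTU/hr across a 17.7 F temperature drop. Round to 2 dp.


CFM = 42797 / (1.08 * 17.7) = 2238.81

2238.81 CFM


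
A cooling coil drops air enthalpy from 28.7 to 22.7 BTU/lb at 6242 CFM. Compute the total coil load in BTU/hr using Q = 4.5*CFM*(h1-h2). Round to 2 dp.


Q = 4.5 * 6242 * (28.7 - 22.7) = 168534.00 BTU/hr

168534.00 BTU/hr


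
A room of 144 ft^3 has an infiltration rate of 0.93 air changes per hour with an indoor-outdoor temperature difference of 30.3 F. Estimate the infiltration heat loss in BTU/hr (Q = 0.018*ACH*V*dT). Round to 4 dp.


Q = 0.018 * 0.93 * 144 * 30.3 = 73.0400 BTU/hr

73.0400 BTU/hr


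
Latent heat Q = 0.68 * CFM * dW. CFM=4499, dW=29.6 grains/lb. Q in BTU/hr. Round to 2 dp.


Q = 0.68 * 4499 * 29.6 = 90555.87 BTU/hr

90555.87 BTU/hr


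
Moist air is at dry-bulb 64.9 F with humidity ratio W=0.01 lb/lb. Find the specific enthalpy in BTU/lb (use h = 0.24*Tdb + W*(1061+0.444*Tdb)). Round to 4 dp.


h = 0.24*64.9 + 0.01*(1061+0.444*64.9) = 26.4742 BTU/lb

26.4742 BTU/lb


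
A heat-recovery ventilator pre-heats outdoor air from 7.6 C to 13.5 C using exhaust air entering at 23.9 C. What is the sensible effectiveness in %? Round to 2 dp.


eff = (13.5-7.6)/(23.9-7.6)*100 = 36.20 %

36.20 %


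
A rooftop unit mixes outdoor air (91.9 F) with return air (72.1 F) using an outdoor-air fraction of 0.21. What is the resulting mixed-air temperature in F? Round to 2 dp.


T_mix = 0.21*91.9 + 0.79*72.1 = 76.26 F

76.26 F


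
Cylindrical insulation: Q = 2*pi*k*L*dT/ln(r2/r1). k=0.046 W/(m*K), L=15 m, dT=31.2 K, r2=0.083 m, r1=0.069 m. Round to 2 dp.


Q = 2*pi*0.046*15*31.2/ln(0.083/0.069) = 732.21 W

732.21 W


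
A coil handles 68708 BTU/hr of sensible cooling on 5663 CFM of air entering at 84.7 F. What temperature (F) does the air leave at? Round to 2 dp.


dT = 68708/(1.08*5663) = 11.2341
T_leave = 84.7 - 11.2341 = 73.47 F

73.47 F


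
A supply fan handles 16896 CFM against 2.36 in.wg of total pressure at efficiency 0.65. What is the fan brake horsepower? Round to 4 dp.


BHP = 16896 * 2.36 / (6356 * 0.65) = 9.6516 hp

9.6516 hp


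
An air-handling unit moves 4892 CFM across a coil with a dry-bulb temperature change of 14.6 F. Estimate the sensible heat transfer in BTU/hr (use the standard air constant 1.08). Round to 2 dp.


Q = 1.08 * 4892 * 14.6 = 77137.06 BTU/hr

77137.06 BTU/hr


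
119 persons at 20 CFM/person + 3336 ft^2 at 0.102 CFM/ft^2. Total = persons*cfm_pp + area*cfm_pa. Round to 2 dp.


Total = 119*20 + 3336*0.102 = 2720.27 CFM

2720.27 CFM


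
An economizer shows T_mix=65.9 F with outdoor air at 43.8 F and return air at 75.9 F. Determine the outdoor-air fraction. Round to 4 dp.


frac = (65.9 - 75.9) / (43.8 - 75.9) = 0.3115

0.3115


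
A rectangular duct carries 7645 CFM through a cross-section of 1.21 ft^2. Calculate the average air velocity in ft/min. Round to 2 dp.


V = 7645 / 1.21 = 6318.18 ft/min

6318.18 ft/min


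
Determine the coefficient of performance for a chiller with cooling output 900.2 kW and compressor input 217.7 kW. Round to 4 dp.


COP = 900.2 / 217.7 = 4.1350

4.1350


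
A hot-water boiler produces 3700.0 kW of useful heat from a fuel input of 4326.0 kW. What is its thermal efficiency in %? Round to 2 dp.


eta = (3700.0/4326.0)*100 = 85.53 %

85.53 %


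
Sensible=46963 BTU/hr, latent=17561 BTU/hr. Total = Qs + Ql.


Qt = 46963 + 17561 = 64524 BTU/hr

64524 BTU/hr


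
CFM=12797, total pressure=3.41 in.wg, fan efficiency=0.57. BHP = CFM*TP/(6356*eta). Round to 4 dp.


BHP = 12797 * 3.41 / (6356 * 0.57) = 12.0449 hp

12.0449 hp


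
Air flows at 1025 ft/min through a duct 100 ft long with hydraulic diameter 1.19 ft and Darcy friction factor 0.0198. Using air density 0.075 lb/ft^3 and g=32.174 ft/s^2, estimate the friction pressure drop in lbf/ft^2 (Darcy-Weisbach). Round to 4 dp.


v_fps = 1025/60 = 17.0833 ft/s
dp = 0.0198*(100/1.19)*0.075*17.0833^2/(2*32.174) = 0.5660 lbf/ft^2

0.5660 lbf/ft^2


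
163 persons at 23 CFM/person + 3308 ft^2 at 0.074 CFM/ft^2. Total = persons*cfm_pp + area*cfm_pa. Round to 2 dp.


Total = 163*23 + 3308*0.074 = 3993.79 CFM

3993.79 CFM


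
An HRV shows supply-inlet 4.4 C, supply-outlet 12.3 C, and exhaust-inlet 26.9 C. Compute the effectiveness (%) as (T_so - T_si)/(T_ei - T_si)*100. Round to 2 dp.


eff = (12.3-4.4)/(26.9-4.4)*100 = 35.11 %

35.11 %


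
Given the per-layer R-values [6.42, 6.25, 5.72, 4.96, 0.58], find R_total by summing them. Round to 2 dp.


R_total = 6.42 + 6.25 + 5.72 + 4.96 + 0.58 = 23.93

23.93


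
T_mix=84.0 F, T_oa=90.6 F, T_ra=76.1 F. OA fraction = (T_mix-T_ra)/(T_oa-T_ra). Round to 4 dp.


frac = (84.0 - 76.1) / (90.6 - 76.1) = 0.5448

0.5448


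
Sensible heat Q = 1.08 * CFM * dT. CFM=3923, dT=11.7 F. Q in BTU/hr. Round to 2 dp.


Q = 1.08 * 3923 * 11.7 = 49571.03 BTU/hr

49571.03 BTU/hr


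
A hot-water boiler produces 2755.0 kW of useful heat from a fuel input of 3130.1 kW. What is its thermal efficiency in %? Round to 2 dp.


eta = (2755.0/3130.1)*100 = 88.02 %

88.02 %


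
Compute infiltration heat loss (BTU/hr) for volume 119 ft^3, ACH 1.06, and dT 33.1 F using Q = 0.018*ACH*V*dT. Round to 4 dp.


Q = 0.018 * 1.06 * 119 * 33.1 = 75.1542 BTU/hr

75.1542 BTU/hr


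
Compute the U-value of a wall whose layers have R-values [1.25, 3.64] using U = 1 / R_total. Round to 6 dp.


R_total = 1.25 + 3.64 = 4.89
U = 1/4.89 = 0.204499

0.204499


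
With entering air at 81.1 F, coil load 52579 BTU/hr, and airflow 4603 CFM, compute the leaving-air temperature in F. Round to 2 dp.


dT = 52579/(1.08*4603) = 10.5766
T_leave = 81.1 - 10.5766 = 70.52 F

70.52 F


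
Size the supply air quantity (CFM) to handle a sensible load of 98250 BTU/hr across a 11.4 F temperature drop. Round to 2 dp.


CFM = 98250 / (1.08 * 11.4) = 7980.02

7980.02 CFM


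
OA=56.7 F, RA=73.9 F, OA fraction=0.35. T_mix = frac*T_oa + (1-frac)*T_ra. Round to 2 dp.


T_mix = 0.35*56.7 + 0.65*73.9 = 67.88 F

67.88 F


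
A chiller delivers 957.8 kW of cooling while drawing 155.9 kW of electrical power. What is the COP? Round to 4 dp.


COP = 957.8 / 155.9 = 6.1437

6.1437


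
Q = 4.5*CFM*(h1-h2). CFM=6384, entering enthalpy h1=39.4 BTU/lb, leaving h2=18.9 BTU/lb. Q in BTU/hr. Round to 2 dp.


Q = 4.5 * 6384 * (39.4 - 18.9) = 588924.00 BTU/hr

588924.00 BTU/hr


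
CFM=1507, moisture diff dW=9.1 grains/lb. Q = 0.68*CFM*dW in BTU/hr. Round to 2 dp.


Q = 0.68 * 1507 * 9.1 = 9325.32 BTU/hr

9325.32 BTU/hr


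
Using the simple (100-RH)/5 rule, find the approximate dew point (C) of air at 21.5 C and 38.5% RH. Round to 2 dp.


Td = 21.5 - (100-38.5)/5 = 9.20 C

9.20 C


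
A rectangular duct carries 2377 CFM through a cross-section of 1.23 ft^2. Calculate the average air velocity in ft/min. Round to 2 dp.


V = 2377 / 1.23 = 1932.52 ft/min

1932.52 ft/min


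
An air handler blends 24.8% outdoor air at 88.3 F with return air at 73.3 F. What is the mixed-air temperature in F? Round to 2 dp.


T_mix = 73.3 + (24.8/100)*(88.3-73.3) = 77.02 F

77.02 F


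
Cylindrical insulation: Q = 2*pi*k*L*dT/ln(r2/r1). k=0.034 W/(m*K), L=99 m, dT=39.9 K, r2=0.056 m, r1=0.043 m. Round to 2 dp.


Q = 2*pi*0.034*99*39.9/ln(0.056/0.043) = 3194.58 W

3194.58 W


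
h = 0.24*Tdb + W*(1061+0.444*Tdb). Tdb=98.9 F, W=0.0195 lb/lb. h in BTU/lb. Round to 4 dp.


h = 0.24*98.9 + 0.0195*(1061+0.444*98.9) = 45.2818 BTU/lb

45.2818 BTU/lb


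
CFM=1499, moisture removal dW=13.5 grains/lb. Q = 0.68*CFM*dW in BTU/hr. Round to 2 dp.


Q = 0.68 * 1499 * 13.5 = 13760.82 BTU/hr

13760.82 BTU/hr


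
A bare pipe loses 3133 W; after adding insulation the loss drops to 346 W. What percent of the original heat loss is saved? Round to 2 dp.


Savings = ((3133-346)/3133)*100 = 88.96 %

88.96 %


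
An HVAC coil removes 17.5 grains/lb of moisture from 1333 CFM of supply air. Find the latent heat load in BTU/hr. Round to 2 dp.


Q = 0.68 * 1333 * 17.5 = 15862.70 BTU/hr

15862.70 BTU/hr


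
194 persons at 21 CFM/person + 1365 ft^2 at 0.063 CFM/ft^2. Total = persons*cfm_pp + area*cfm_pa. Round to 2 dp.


Total = 194*21 + 1365*0.063 = 4160.00 CFM

4160.00 CFM


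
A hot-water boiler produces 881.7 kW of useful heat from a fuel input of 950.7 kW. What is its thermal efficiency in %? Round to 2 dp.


eta = (881.7/950.7)*100 = 92.74 %

92.74 %


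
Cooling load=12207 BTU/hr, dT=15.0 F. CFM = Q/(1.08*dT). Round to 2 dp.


CFM = 12207 / (1.08 * 15.0) = 753.52

753.52 CFM


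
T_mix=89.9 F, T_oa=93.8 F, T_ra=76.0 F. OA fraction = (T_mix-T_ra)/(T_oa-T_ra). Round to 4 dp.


frac = (89.9 - 76.0) / (93.8 - 76.0) = 0.7809

0.7809


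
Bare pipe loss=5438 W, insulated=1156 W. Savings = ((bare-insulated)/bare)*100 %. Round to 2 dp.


Savings = ((5438-1156)/5438)*100 = 78.74 %

78.74 %


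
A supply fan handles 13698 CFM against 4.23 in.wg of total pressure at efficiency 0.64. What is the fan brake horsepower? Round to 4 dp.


BHP = 13698 * 4.23 / (6356 * 0.64) = 14.2441 hp

14.2441 hp


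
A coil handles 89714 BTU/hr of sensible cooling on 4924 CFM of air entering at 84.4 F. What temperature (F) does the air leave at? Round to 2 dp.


dT = 89714/(1.08*4924) = 16.8701
T_leave = 84.4 - 16.8701 = 67.53 F

67.53 F


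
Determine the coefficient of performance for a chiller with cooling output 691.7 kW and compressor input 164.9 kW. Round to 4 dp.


COP = 691.7 / 164.9 = 4.1947

4.1947


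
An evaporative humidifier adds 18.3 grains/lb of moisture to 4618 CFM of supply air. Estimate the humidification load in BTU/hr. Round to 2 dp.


Q = 0.68 * 4618 * 18.3 = 57466.39 BTU/hr

57466.39 BTU/hr


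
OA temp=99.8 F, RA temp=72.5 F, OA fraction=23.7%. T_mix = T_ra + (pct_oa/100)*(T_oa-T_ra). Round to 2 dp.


T_mix = 72.5 + (23.7/100)*(99.8-72.5) = 78.97 F

78.97 F


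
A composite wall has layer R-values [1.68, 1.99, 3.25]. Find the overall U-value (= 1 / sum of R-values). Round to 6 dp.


R_total = 1.68 + 1.99 + 3.25 = 6.92
U = 1/6.92 = 0.144509

0.144509


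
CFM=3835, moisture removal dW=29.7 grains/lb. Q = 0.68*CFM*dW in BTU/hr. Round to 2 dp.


Q = 0.68 * 3835 * 29.7 = 77451.66 BTU/hr

77451.66 BTU/hr


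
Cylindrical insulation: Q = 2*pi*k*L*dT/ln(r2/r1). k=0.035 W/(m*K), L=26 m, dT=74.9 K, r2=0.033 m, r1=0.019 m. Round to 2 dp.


Q = 2*pi*0.035*26*74.9/ln(0.033/0.019) = 775.73 W

775.73 W


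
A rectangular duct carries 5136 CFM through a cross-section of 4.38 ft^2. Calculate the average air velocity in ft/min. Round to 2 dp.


V = 5136 / 4.38 = 1172.60 ft/min

1172.60 ft/min


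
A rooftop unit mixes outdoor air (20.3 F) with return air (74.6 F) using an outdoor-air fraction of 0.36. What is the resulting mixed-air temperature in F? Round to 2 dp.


T_mix = 0.36*20.3 + 0.64*74.6 = 55.05 F

55.05 F


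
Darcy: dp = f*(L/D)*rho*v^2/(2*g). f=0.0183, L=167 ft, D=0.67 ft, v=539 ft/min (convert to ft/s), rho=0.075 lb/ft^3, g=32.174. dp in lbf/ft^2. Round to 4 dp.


v_fps = 539/60 = 8.9833 ft/s
dp = 0.0183*(167/0.67)*0.075*8.9833^2/(2*32.174) = 0.4290 lbf/ft^2

0.4290 lbf/ft^2


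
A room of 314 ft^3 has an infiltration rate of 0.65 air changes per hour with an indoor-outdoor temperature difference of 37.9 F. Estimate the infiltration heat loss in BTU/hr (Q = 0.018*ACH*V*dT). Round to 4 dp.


Q = 0.018 * 0.65 * 314 * 37.9 = 139.2370 BTU/hr

139.2370 BTU/hr


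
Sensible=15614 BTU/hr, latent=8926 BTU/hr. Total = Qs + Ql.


Qt = 15614 + 8926 = 24540 BTU/hr

24540 BTU/hr


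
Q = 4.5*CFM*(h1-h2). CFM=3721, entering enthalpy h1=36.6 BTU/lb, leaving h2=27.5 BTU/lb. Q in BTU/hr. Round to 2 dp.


Q = 4.5 * 3721 * (36.6 - 27.5) = 152374.95 BTU/hr

152374.95 BTU/hr


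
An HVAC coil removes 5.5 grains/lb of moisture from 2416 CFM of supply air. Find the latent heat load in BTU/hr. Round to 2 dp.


Q = 0.68 * 2416 * 5.5 = 9035.84 BTU/hr

9035.84 BTU/hr


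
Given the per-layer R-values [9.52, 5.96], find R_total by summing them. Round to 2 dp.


R_total = 9.52 + 5.96 = 15.48

15.48


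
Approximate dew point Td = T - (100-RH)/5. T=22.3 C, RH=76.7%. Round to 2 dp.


Td = 22.3 - (100-76.7)/5 = 17.64 C

17.64 C


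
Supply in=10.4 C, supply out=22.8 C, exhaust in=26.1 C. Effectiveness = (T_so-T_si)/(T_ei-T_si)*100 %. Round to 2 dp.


eff = (22.8-10.4)/(26.1-10.4)*100 = 78.98 %

78.98 %


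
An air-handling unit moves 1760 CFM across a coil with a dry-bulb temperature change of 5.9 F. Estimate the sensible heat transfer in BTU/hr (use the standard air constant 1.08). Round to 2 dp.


Q = 1.08 * 1760 * 5.9 = 11214.72 BTU/hr

11214.72 BTU/hr


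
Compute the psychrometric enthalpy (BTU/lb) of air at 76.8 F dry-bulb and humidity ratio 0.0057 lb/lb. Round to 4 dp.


h = 0.24*76.8 + 0.0057*(1061+0.444*76.8) = 24.6741 BTU/lb

24.6741 BTU/lb


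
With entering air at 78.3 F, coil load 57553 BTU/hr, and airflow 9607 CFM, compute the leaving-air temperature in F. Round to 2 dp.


dT = 57553/(1.08*9607) = 5.5470
T_leave = 78.3 - 5.5470 = 72.75 F

72.75 F


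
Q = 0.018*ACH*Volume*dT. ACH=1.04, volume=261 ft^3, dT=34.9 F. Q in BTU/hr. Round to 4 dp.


Q = 0.018 * 1.04 * 261 * 34.9 = 170.5186 BTU/hr

170.5186 BTU/hr


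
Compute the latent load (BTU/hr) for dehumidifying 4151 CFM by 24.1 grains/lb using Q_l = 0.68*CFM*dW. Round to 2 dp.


Q = 0.68 * 4151 * 24.1 = 68026.59 BTU/hr

68026.59 BTU/hr


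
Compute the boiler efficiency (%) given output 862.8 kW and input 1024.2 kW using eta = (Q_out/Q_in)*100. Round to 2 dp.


eta = (862.8/1024.2)*100 = 84.24 %

84.24 %


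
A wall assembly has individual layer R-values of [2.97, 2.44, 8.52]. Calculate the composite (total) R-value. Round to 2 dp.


R_total = 2.97 + 2.44 + 8.52 = 13.93

13.93
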